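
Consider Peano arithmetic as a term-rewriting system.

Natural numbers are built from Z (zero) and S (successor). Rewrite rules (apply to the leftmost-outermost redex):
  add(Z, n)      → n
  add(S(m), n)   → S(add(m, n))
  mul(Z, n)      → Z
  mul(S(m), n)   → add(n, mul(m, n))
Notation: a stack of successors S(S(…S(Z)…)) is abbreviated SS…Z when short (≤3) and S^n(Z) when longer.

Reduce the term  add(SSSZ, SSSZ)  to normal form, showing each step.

  start: add(SSSZ, SSSZ)
  [1] S(add(SSZ, SSSZ))
  [2] S(S(add(SZ, SSSZ)))
  [3] S(S(S(add(Z, SSSZ))))
  [4] S^6(Z)

Answer: normal form = S^6(Z)  (in 4 steps)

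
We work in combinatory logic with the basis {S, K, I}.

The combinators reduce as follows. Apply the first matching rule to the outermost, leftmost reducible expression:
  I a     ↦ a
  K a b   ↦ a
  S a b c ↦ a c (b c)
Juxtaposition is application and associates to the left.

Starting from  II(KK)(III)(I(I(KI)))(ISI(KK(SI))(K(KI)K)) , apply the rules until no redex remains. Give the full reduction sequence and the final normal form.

Answer: normal form = KI  (in 6 steps)

Derivation:
  start: II(KK)(III)(I(I(KI)))(ISI(KK(SI))(K(KI)K))
  step 1: I(KK)(III)(I(I(KI)))(ISI(KK(SI))(K(KI)K))
  step 2: KK(III)(I(I(KI)))(ISI(KK(SI))(K(KI)K))
  step 3: K(I(I(KI)))(ISI(KK(SI))(K(KI)K))
  step 4: I(I(KI))
  step 5: I(KI)
  step 6: KI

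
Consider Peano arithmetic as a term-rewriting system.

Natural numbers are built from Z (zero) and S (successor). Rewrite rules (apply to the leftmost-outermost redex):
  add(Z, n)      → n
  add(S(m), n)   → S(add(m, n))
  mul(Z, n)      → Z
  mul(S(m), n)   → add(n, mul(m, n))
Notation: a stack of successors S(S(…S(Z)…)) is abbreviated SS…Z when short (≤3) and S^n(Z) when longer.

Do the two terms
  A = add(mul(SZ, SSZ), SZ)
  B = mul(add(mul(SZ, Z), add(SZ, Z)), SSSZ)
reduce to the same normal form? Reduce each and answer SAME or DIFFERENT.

Term A:
  start: add(mul(SZ, SSZ), SZ)
  step 1: add(add(SSZ, mul(Z, SSZ)), SZ)
  step 2: add(S(add(SZ, mul(Z, SSZ))), SZ)
  step 3: S(add(add(SZ, mul(Z, SSZ)), SZ))
  step 4: S(add(S(add(Z, mul(Z, SSZ))), SZ))
  step 5: S(S(add(add(Z, mul(Z, SSZ)), SZ)))
  step 6: S(S(add(mul(Z, SSZ), SZ)))
  step 7: S(S(add(Z, SZ)))
  step 8: SSSZ

Term B:
  start: mul(add(mul(SZ, Z), add(SZ, Z)), SSSZ)
  step 1: mul(add(add(Z, mul(Z, Z)), add(SZ, Z)), SSSZ)
  step 2: mul(add(mul(Z, Z), add(SZ, Z)), SSSZ)
  step 3: mul(add(Z, add(SZ, Z)), SSSZ)
  step 4: mul(add(SZ, Z), SSSZ)
  step 5: mul(S(add(Z, Z)), SSSZ)
  step 6: add(SSSZ, mul(add(Z, Z), SSSZ))
  step 7: S(add(SSZ, mul(add(Z, Z), SSSZ)))
  step 8: S(S(add(SZ, mul(add(Z, Z), SSSZ))))
  step 9: S(S(S(add(Z, mul(add(Z, Z), SSSZ)))))
  step 10: S(S(S(mul(add(Z, Z), SSSZ))))
  step 11: S(S(S(mul(Z, SSSZ))))
  step 12: SSSZ

Answer: SAME — A ⇓ SSSZ, B ⇓ SSSZ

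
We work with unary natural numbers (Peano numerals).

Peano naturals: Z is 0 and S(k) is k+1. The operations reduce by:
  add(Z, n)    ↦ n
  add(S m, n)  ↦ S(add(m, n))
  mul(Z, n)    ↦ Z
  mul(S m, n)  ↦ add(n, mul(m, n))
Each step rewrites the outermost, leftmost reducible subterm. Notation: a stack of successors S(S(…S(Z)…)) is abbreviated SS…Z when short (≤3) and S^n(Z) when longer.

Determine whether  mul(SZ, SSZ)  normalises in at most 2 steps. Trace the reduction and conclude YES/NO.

Answer: NO — after 2 steps the term is S(add(SZ, mul(Z, SSZ))), not yet normal

Derivation:
  start: mul(SZ, SSZ)
  [1] add(SSZ, mul(Z, SSZ))
  [2] S(add(SZ, mul(Z, SSZ)))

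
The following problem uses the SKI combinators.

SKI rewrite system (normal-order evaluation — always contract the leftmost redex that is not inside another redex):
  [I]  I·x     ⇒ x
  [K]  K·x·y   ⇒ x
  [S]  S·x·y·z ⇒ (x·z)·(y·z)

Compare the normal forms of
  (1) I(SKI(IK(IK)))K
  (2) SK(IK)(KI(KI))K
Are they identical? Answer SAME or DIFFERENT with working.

Answer: SAME — A ⇓ K, B ⇓ K

Reduction:
Term A:
  start: I(SKI(IK(IK)))K
  [1] SKI(IK(IK))K
  [2] K(IK(IK))(I(IK(IK)))K
  [3] IK(IK)K
  [4] K(IK)K
  [5] IK
  [6] K

Term B:
  start: SK(IK)(KI(KI))K
  [1] K(KI(KI))(IK(KI(KI)))K
  [2] KI(KI)K
  [3] IK
  [4] K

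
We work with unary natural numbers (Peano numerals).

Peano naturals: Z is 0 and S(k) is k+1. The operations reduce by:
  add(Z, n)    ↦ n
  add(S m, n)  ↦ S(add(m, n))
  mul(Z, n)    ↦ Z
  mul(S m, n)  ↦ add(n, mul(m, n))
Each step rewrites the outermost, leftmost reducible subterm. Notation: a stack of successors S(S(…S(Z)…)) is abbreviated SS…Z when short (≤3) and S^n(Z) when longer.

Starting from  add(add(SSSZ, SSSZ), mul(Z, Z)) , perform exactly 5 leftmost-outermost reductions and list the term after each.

  start: add(add(SSSZ, SSSZ), mul(Z, Z))
  [1] add(S(add(SSZ, SSSZ)), mul(Z, Z))
  [2] S(add(add(SSZ, SSSZ), mul(Z, Z)))
  [3] S(add(S(add(SZ, SSSZ)), mul(Z, Z)))
  [4] S(S(add(add(SZ, SSSZ), mul(Z, Z))))
  [5] S(S(add(S(add(Z, SSSZ)), mul(Z, Z))))

Answer: after 5 steps: S(S(add(S(add(Z, SSSZ)), mul(Z, Z))))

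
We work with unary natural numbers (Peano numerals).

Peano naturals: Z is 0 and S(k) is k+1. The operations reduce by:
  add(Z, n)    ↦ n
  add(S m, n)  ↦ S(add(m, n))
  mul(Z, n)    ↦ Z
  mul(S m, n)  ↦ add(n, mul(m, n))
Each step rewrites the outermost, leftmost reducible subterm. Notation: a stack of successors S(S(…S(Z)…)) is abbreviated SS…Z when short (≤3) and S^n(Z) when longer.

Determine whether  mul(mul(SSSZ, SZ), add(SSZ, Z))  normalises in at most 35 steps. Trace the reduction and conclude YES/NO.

Answer: YES — reaches normal form S^6(Z) in 32 ≤ 35 steps

Reduction:
  start: mul(mul(SSSZ, SZ), add(SSZ, Z))
  →1  mul(add(SZ, mul(SSZ, SZ)), add(SSZ, Z))
  →2  mul(S(add(Z, mul(SSZ, SZ))), add(SSZ, Z))
  →3  add(add(SSZ, Z), mul(add(Z, mul(SSZ, SZ)), add(SSZ, Z)))
  →4  add(S(add(SZ, Z)), mul(add(Z, mul(SSZ, SZ)), add(SSZ, Z)))
  →5  S(add(add(SZ, Z), mul(add(Z, mul(SSZ, SZ)), add(SSZ, Z))))
  →6  S(add(S(add(Z, Z)), mul(add(Z, mul(SSZ, SZ)), add(SSZ, Z))))
  →7  S(S(add(add(Z, Z), mul(add(Z, mul(SSZ, SZ)), add(SSZ, Z)))))
  →8  S(S(add(Z, mul(add(Z, mul(SSZ, SZ)), add(SSZ, Z)))))
  →9  S(S(mul(add(Z, mul(SSZ, SZ)), add(SSZ, Z))))
  →10  S(S(mul(mul(SSZ, SZ), add(SSZ, Z))))
  →11  S(S(mul(add(SZ, mul(SZ, SZ)), add(SSZ, Z))))
  →12  S(S(mul(S(add(Z, mul(SZ, SZ))), add(SSZ, Z))))
  →13  S(S(add(add(SSZ, Z), mul(add(Z, mul(SZ, SZ)), add(SSZ, Z)))))
  →14  S(S(add(S(add(SZ, Z)), mul(add(Z, mul(SZ, SZ)), add(SSZ, Z)))))
  →15  S(S(S(add(add(SZ, Z), mul(add(Z, mul(SZ, SZ)), add(SSZ, Z))))))
  →16  S(S(S(add(S(add(Z, Z)), mul(add(Z, mul(SZ, SZ)), add(SSZ, Z))))))
  →17  S(S(S(S(add(add(Z, Z), mul(add(Z, mul(SZ, SZ)), add(SSZ, Z)))))))
  →18  S(S(S(S(add(Z, mul(add(Z, mul(SZ, SZ)), add(SSZ, Z)))))))
  →19  S(S(S(S(mul(add(Z, mul(SZ, SZ)), add(SSZ, Z))))))
  →20  S(S(S(S(mul(mul(SZ, SZ), add(SSZ, Z))))))
  →21  S(S(S(S(mul(add(SZ, mul(Z, SZ)), add(SSZ, Z))))))
  →22  S(S(S(S(mul(S(add(Z, mul(Z, SZ))), add(SSZ, Z))))))
  →23  S(S(S(S(add(add(SSZ, Z), mul(add(Z, mul(Z, SZ)), add(SSZ, Z)))))))
  →24  S(S(S(S(add(S(add(SZ, Z)), mul(add(Z, mul(Z, SZ)), add(SSZ, Z)))))))
  →25  S(S(S(S(S(add(add(SZ, Z), mul(add(Z, mul(Z, SZ)), add(SSZ, Z))))))))
  →26  S(S(S(S(S(add(S(add(Z, Z)), mul(add(Z, mul(Z, SZ)), add(SSZ, Z))))))))
  →27  S(S(S(S(S(S(add(add(Z, Z), mul(add(Z, mul(Z, SZ)), add(SSZ, Z)))))))))
  →28  S(S(S(S(S(S(add(Z, mul(add(Z, mul(Z, SZ)), add(SSZ, Z)))))))))
  →29  S(S(S(S(S(S(mul(add(Z, mul(Z, SZ)), add(SSZ, Z))))))))
  →30  S(S(S(S(S(S(mul(mul(Z, SZ), add(SSZ, Z))))))))
  →31  S(S(S(S(S(S(mul(Z, add(SSZ, Z))))))))
  →32  S^6(Z)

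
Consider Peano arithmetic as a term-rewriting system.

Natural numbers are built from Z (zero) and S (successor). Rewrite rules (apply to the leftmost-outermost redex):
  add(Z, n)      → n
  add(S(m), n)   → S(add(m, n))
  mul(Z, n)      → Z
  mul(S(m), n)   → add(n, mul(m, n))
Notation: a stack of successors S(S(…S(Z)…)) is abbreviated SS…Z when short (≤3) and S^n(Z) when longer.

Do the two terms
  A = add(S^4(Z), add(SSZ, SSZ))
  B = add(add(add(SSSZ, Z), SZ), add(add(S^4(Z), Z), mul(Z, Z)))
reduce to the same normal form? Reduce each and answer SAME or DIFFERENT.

Term A:
  start: add(S^4(Z), add(SSZ, SSZ))
  →1  S(add(SSSZ, add(SSZ, SSZ)))
  →2  S(S(add(SSZ, add(SSZ, SSZ))))
  →3  S(S(S(add(SZ, add(SSZ, SSZ)))))
  →4  S(S(S(S(add(Z, add(SSZ, SSZ))))))
  →5  S(S(S(S(add(SSZ, SSZ)))))
  →6  S(S(S(S(S(add(SZ, SSZ))))))
  →7  S(S(S(S(S(S(add(Z, SSZ)))))))
  →8  S^8(Z)

Term B:
  start: add(add(add(SSSZ, Z), SZ), add(add(S^4(Z), Z), mul(Z, Z)))
  →1  add(add(S(add(SSZ, Z)), SZ), add(add(S^4(Z), Z), mul(Z, Z)))
  →2  add(S(add(add(SSZ, Z), SZ)), add(add(S^4(Z), Z), mul(Z, Z)))
  →3  S(add(add(add(SSZ, Z), SZ), add(add(S^4(Z), Z), mul(Z, Z))))
  →4  S(add(add(S(add(SZ, Z)), SZ), add(add(S^4(Z), Z), mul(Z, Z))))
  →5  S(add(S(add(add(SZ, Z), SZ)), add(add(S^4(Z), Z), mul(Z, Z))))
  →6  S(S(add(add(add(SZ, Z), SZ), add(add(S^4(Z), Z), mul(Z, Z)))))
  →7  S(S(add(add(S(add(Z, Z)), SZ), add(add(S^4(Z), Z), mul(Z, Z)))))
  →8  S(S(add(S(add(add(Z, Z), SZ)), add(add(S^4(Z), Z), mul(Z, Z)))))
  →9  S(S(S(add(add(add(Z, Z), SZ), add(add(S^4(Z), Z), mul(Z, Z))))))
  →10  S(S(S(add(add(Z, SZ), add(add(S^4(Z), Z), mul(Z, Z))))))
  →11  S(S(S(add(SZ, add(add(S^4(Z), Z), mul(Z, Z))))))
  →12  S(S(S(S(add(Z, add(add(S^4(Z), Z), mul(Z, Z)))))))
  →13  S(S(S(S(add(add(S^4(Z), Z), mul(Z, Z))))))
  →14  S(S(S(S(add(S(add(SSSZ, Z)), mul(Z, Z))))))
  →15  S(S(S(S(S(add(add(SSSZ, Z), mul(Z, Z)))))))
  →16  S(S(S(S(S(add(S(add(SSZ, Z)), mul(Z, Z)))))))
  →17  S(S(S(S(S(S(add(add(SSZ, Z), mul(Z, Z))))))))
  →18  S(S(S(S(S(S(add(S(add(SZ, Z)), mul(Z, Z))))))))
  →19  S(S(S(S(S(S(S(add(add(SZ, Z), mul(Z, Z)))))))))
  →20  S(S(S(S(S(S(S(add(S(add(Z, Z)), mul(Z, Z)))))))))
  →21  S(S(S(S(S(S(S(S(add(add(Z, Z), mul(Z, Z))))))))))
  →22  S(S(S(S(S(S(S(S(add(Z, mul(Z, Z))))))))))
  →23  S(S(S(S(S(S(S(S(mul(Z, Z)))))))))
  →24  S^8(Z)

Answer: SAME — A ⇓ S^8(Z), B ⇓ S^8(Z)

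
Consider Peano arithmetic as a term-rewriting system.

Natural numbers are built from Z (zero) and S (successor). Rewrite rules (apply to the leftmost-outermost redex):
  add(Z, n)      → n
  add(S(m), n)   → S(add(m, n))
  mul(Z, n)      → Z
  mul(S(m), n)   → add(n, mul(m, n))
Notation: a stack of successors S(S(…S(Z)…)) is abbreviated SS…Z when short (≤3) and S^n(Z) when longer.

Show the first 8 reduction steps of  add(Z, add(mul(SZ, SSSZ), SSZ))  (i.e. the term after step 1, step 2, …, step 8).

Answer: after 8 steps: S(S(S(add(add(Z, mul(Z, SSSZ)), SSZ))))

Working:
  start: add(Z, add(mul(SZ, SSSZ), SSZ))
  [1] add(mul(SZ, SSSZ), SSZ)
  [2] add(add(SSSZ, mul(Z, SSSZ)), SSZ)
  [3] add(S(add(SSZ, mul(Z, SSSZ))), SSZ)
  [4] S(add(add(SSZ, mul(Z, SSSZ)), SSZ))
  [5] S(add(S(add(SZ, mul(Z, SSSZ))), SSZ))
  [6] S(S(add(add(SZ, mul(Z, SSSZ)), SSZ)))
  [7] S(S(add(S(add(Z, mul(Z, SSSZ))), SSZ)))
  [8] S(S(S(add(add(Z, mul(Z, SSSZ)), SSZ))))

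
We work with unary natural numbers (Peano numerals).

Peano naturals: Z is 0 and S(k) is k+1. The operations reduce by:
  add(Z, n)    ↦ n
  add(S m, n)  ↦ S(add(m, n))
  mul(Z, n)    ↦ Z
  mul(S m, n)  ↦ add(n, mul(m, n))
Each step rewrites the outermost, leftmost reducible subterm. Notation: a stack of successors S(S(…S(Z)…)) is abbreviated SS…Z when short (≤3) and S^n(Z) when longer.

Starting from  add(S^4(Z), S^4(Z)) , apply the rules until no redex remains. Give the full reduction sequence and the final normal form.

Answer: normal form = S^8(Z)  (in 5 steps)

Reduction:
  start: add(S^4(Z), S^4(Z))
  step 1: S(add(SSSZ, S^4(Z)))
  step 2: S(S(add(SSZ, S^4(Z))))
  step 3: S(S(S(add(SZ, S^4(Z)))))
  step 4: S(S(S(S(add(Z, S^4(Z))))))
  step 5: S^8(Z)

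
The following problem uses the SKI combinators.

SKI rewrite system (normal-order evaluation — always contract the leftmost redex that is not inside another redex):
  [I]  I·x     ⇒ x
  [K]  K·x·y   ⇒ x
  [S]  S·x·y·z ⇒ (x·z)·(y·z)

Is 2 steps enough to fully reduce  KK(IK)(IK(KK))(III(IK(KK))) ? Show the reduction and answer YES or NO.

  start: KK(IK)(IK(KK))(III(IK(KK)))
  [1] K(IK(KK))(III(IK(KK)))
  [2] IK(KK)

Answer: NO — after 2 steps the term is IK(KK), not yet normal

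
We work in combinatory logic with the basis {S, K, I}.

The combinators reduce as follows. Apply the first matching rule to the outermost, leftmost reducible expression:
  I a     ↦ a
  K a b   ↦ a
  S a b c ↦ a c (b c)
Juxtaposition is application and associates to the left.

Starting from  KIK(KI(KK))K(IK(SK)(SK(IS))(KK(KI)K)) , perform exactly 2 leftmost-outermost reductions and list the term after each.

  start: KIK(KI(KK))K(IK(SK)(SK(IS))(KK(KI)K))
  [1] I(KI(KK))K(IK(SK)(SK(IS))(KK(KI)K))
  [2] KI(KK)K(IK(SK)(SK(IS))(KK(KI)K))

Answer: after 2 steps: KI(KK)K(IK(SK)(SK(IS))(KK(KI)K))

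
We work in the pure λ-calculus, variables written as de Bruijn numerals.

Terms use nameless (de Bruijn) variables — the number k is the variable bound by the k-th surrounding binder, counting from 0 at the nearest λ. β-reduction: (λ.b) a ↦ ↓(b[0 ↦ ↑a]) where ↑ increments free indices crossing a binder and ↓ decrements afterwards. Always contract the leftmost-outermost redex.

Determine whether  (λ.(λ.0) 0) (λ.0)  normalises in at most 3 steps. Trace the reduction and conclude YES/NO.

  start: (λ.(λ.0) 0) (λ.0)
  step 1: (λ.0) (λ.0)
  step 2: λ.0

Answer: YES — reaches normal form λ.0 in 2 ≤ 3 steps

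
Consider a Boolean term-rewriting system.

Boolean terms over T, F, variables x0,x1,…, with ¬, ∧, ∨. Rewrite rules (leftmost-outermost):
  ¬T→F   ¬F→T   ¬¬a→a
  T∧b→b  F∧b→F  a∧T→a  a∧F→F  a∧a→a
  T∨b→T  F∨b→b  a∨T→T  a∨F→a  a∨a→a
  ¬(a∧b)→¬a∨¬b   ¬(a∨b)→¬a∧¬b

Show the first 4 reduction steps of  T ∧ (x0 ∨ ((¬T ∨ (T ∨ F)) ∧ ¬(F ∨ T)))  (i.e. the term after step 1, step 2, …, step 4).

Answer: after 4 steps: x0 ∨ (T ∧ ¬(F ∨ T))

Derivation:
  start: T ∧ (x0 ∨ ((¬T ∨ (T ∨ F)) ∧ ¬(F ∨ T)))
  →1  x0 ∨ ((¬T ∨ (T ∨ F)) ∧ ¬(F ∨ T))
  →2  x0 ∨ ((F ∨ (T ∨ F)) ∧ ¬(F ∨ T))
  →3  x0 ∨ ((T ∨ F) ∧ ¬(F ∨ T))
  →4  x0 ∨ (T ∧ ¬(F ∨ T))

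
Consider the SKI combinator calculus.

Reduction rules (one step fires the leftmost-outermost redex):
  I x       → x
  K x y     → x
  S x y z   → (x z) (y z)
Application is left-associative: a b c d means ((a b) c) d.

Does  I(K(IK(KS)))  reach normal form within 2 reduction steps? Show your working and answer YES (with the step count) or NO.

  start: I(K(IK(KS)))
  →1  K(IK(KS))
  →2  K(K(KS))

Answer: YES — reaches normal form K(K(KS)) in 2 ≤ 2 steps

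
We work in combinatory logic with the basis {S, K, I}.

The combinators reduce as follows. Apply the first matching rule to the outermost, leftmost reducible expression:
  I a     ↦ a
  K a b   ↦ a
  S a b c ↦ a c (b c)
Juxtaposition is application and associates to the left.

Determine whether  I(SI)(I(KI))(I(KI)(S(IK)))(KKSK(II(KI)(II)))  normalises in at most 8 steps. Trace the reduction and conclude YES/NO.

Answer: NO — after 8 steps the term is I(KKSK(II(KI)(II))), not yet normal

Derivation:
  start: I(SI)(I(KI))(I(KI)(S(IK)))(KKSK(II(KI)(II)))
  →1  SI(I(KI))(I(KI)(S(IK)))(KKSK(II(KI)(II)))
  →2  I(I(KI)(S(IK)))(I(KI)(I(KI)(S(IK))))(KKSK(II(KI)(II)))
  →3  I(KI)(S(IK))(I(KI)(I(KI)(S(IK))))(KKSK(II(KI)(II)))
  →4  KI(S(IK))(I(KI)(I(KI)(S(IK))))(KKSK(II(KI)(II)))
  →5  I(I(KI)(I(KI)(S(IK))))(KKSK(II(KI)(II)))
  →6  I(KI)(I(KI)(S(IK)))(KKSK(II(KI)(II)))
  →7  KI(I(KI)(S(IK)))(KKSK(II(KI)(II)))
  →8  I(KKSK(II(KI)(II)))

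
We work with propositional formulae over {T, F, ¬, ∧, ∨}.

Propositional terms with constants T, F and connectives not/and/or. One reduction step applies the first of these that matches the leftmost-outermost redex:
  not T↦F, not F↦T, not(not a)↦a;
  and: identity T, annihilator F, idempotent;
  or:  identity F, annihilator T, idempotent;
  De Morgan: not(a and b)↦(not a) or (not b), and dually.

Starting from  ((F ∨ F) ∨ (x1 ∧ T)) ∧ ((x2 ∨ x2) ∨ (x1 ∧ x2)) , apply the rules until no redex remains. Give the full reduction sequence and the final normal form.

  start: ((F ∨ F) ∨ (x1 ∧ T)) ∧ ((x2 ∨ x2) ∨ (x1 ∧ x2))
  step 1: (F ∨ (x1 ∧ T)) ∧ ((x2 ∨ x2) ∨ (x1 ∧ x2))
  step 2: (x1 ∧ T) ∧ ((x2 ∨ x2) ∨ (x1 ∧ x2))
  step 3: x1 ∧ ((x2 ∨ x2) ∨ (x1 ∧ x2))
  step 4: x1 ∧ (x2 ∨ (x1 ∧ x2))

Answer: normal form = x1 ∧ (x2 ∨ (x1 ∧ x2))  (in 4 steps)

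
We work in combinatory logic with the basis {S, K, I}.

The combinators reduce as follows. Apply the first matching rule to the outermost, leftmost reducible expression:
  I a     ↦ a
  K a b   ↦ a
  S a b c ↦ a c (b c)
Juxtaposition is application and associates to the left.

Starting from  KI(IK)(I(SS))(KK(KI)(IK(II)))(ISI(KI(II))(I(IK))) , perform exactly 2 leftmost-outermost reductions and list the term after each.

  start: KI(IK)(I(SS))(KK(KI)(IK(II)))(ISI(KI(II))(I(IK)))
  step 1: I(I(SS))(KK(KI)(IK(II)))(ISI(KI(II))(I(IK)))
  step 2: I(SS)(KK(KI)(IK(II)))(ISI(KI(II))(I(IK)))

Answer: after 2 steps: I(SS)(KK(KI)(IK(II)))(ISI(KI(II))(I(IK)))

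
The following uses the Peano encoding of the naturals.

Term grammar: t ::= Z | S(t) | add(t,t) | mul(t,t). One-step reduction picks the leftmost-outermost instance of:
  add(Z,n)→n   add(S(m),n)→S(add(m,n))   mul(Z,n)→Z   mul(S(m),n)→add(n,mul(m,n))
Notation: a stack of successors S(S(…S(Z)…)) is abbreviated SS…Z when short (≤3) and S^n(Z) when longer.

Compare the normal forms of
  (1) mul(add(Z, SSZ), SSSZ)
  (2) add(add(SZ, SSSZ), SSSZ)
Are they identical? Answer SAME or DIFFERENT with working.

Answer: DIFFERENT — A ⇓ S^6(Z), B ⇓ S^7(Z)

Reduction:
Term A:
  start: mul(add(Z, SSZ), SSSZ)
  →1  mul(SSZ, SSSZ)
  →2  add(SSSZ, mul(SZ, SSSZ))
  →3  S(add(SSZ, mul(SZ, SSSZ)))
  →4  S(S(add(SZ, mul(SZ, SSSZ))))
  →5  S(S(S(add(Z, mul(SZ, SSSZ)))))
  →6  S(S(S(mul(SZ, SSSZ))))
  →7  S(S(S(add(SSSZ, mul(Z, SSSZ)))))
  →8  S(S(S(S(add(SSZ, mul(Z, SSSZ))))))
  →9  S(S(S(S(S(add(SZ, mul(Z, SSSZ)))))))
  →10  S(S(S(S(S(S(add(Z, mul(Z, SSSZ))))))))
  →11  S(S(S(S(S(S(mul(Z, SSSZ)))))))
  →12  S^6(Z)

Term B:
  start: add(add(SZ, SSSZ), SSSZ)
  →1  add(S(add(Z, SSSZ)), SSSZ)
  →2  S(add(add(Z, SSSZ), SSSZ))
  →3  S(add(SSSZ, SSSZ))
  →4  S(S(add(SSZ, SSSZ)))
  →5  S(S(S(add(SZ, SSSZ))))
  →6  S(S(S(S(add(Z, SSSZ)))))
  →7  S^7(Z)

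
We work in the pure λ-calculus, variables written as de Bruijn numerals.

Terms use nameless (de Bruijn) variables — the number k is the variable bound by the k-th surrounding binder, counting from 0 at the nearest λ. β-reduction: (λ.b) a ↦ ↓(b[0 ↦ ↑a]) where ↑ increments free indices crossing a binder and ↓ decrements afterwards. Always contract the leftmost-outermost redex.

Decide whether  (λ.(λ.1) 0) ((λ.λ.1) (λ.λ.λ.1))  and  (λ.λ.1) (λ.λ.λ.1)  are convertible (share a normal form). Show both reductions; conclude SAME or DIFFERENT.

Term A:
  start: (λ.(λ.1) 0) ((λ.λ.1) (λ.λ.λ.1))
  step 1: (λ.(λ.λ.1) (λ.λ.λ.1)) ((λ.λ.1) (λ.λ.λ.1))
  step 2: (λ.λ.1) (λ.λ.λ.1)
  step 3: λ.λ.λ.λ.1

Term B:
  start: (λ.λ.1) (λ.λ.λ.1)
  step 1: λ.λ.λ.λ.1

Answer: SAME — A ⇓ λ.λ.λ.λ.1, B ⇓ λ.λ.λ.λ.1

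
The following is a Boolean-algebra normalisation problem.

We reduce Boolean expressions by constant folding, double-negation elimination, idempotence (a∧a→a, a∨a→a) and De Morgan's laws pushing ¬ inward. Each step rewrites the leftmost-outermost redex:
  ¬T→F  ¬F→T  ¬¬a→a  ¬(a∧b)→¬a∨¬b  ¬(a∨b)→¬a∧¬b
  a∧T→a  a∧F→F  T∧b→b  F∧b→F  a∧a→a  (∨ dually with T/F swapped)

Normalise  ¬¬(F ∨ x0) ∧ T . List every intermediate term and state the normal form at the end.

Answer: normal form = x0  (in 3 steps)

Derivation:
  start: ¬¬(F ∨ x0) ∧ T
  step 1: ¬¬(F ∨ x0)
  step 2: F ∨ x0
  step 3: x0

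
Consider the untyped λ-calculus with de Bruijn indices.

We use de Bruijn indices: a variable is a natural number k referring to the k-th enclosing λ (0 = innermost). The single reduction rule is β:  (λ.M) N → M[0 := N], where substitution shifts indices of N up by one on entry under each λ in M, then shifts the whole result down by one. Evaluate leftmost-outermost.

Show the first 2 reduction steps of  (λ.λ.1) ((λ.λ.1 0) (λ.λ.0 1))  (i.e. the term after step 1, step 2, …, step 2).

Answer: after 2 steps: λ.λ.(λ.λ.0 1) 0

Reduction:
  start: (λ.λ.1) ((λ.λ.1 0) (λ.λ.0 1))
  →1  λ.(λ.λ.1 0) (λ.λ.0 1)
  →2  λ.λ.(λ.λ.0 1) 0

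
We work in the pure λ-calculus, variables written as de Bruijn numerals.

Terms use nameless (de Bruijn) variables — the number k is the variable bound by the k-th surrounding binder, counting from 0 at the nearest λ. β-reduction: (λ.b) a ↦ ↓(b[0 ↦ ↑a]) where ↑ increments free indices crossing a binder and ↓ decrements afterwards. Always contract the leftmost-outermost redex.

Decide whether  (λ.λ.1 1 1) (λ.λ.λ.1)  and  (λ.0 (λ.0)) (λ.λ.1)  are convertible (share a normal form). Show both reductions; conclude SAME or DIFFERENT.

Answer: DIFFERENT — A ⇓ λ.λ.λ.λ.λ.1, B ⇓ λ.λ.0

Working:
Term A:
  start: (λ.λ.1 1 1) (λ.λ.λ.1)
  →1  λ.(λ.λ.λ.1) (λ.λ.λ.1) (λ.λ.λ.1)
  →2  λ.(λ.λ.1) (λ.λ.λ.1)
  →3  λ.λ.λ.λ.λ.1

Term B:
  start: (λ.0 (λ.0)) (λ.λ.1)
  →1  (λ.λ.1) (λ.0)
  →2  λ.λ.0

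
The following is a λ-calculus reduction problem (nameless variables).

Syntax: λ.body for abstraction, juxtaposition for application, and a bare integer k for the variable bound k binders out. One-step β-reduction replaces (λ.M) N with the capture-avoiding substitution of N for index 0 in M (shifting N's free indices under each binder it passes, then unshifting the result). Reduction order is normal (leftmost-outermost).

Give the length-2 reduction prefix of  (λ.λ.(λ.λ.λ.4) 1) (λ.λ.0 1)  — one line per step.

  start: (λ.λ.(λ.λ.λ.4) 1) (λ.λ.0 1)
  →1  λ.(λ.λ.λ.λ.λ.0 1) (λ.λ.0 1)
  →2  λ.λ.λ.λ.λ.0 1

Answer: after 2 steps: λ.λ.λ.λ.λ.0 1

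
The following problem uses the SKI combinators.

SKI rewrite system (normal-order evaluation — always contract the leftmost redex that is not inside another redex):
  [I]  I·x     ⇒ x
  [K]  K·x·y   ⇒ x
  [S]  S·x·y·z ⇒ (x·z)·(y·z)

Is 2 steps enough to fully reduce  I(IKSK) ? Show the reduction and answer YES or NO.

  start: I(IKSK)
  step 1: IKSK
  step 2: KSK

Answer: NO — after 2 steps the term is KSK, not yet normal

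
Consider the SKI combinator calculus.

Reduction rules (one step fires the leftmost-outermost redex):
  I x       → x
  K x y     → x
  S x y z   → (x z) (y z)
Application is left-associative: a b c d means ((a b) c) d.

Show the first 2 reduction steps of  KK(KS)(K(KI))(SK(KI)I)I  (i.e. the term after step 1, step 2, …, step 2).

  start: KK(KS)(K(KI))(SK(KI)I)I
  [1] K(K(KI))(SK(KI)I)I
  [2] K(KI)I

Answer: after 2 steps: K(KI)I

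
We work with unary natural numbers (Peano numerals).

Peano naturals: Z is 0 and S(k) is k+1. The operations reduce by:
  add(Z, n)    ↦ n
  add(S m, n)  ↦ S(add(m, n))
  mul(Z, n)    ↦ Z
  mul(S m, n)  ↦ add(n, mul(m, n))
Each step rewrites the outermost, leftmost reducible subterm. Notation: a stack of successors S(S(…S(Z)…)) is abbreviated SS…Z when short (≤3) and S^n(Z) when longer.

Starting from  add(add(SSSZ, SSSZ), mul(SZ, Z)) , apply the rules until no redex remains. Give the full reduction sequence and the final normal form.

Answer: normal form = S^6(Z)  (in 14 steps)

Reduction:
  start: add(add(SSSZ, SSSZ), mul(SZ, Z))
  [1] add(S(add(SSZ, SSSZ)), mul(SZ, Z))
  [2] S(add(add(SSZ, SSSZ), mul(SZ, Z)))
  [3] S(add(S(add(SZ, SSSZ)), mul(SZ, Z)))
  [4] S(S(add(add(SZ, SSSZ), mul(SZ, Z))))
  [5] S(S(add(S(add(Z, SSSZ)), mul(SZ, Z))))
  [6] S(S(S(add(add(Z, SSSZ), mul(SZ, Z)))))
  [7] S(S(S(add(SSSZ, mul(SZ, Z)))))
  [8] S(S(S(S(add(SSZ, mul(SZ, Z))))))
  [9] S(S(S(S(S(add(SZ, mul(SZ, Z)))))))
  [10] S(S(S(S(S(S(add(Z, mul(SZ, Z))))))))
  [11] S(S(S(S(S(S(mul(SZ, Z)))))))
  [12] S(S(S(S(S(S(add(Z, mul(Z, Z))))))))
  [13] S(S(S(S(S(S(mul(Z, Z)))))))
  [14] S^6(Z)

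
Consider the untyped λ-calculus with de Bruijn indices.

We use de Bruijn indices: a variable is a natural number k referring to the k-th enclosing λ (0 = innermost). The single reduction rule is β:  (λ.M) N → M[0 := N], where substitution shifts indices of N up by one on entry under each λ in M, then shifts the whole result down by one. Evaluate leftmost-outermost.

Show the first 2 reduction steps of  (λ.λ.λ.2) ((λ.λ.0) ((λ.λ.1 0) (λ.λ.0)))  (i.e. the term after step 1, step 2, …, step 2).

  start: (λ.λ.λ.2) ((λ.λ.0) ((λ.λ.1 0) (λ.λ.0)))
  →1  λ.λ.(λ.λ.0) ((λ.λ.1 0) (λ.λ.0))
  →2  λ.λ.λ.0

Answer: after 2 steps: λ.λ.λ.0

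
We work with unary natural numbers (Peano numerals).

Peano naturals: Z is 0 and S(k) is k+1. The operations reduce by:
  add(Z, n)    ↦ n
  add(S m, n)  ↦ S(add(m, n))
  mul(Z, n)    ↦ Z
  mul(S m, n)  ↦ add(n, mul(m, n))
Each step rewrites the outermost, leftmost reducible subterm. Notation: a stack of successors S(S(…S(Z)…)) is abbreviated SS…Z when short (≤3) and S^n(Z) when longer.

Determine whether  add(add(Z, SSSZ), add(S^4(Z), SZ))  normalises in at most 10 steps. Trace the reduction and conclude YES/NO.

Answer: YES — reaches normal form S^8(Z) in 10 ≤ 10 steps

Working:
  start: add(add(Z, SSSZ), add(S^4(Z), SZ))
  →1  add(SSSZ, add(S^4(Z), SZ))
  →2  S(add(SSZ, add(S^4(Z), SZ)))
  →3  S(S(add(SZ, add(S^4(Z), SZ))))
  →4  S(S(S(add(Z, add(S^4(Z), SZ)))))
  →5  S(S(S(add(S^4(Z), SZ))))
  →6  S(S(S(S(add(SSSZ, SZ)))))
  →7  S(S(S(S(S(add(SSZ, SZ))))))
  →8  S(S(S(S(S(S(add(SZ, SZ)))))))
  →9  S(S(S(S(S(S(S(add(Z, SZ))))))))
  →10  S^8(Z)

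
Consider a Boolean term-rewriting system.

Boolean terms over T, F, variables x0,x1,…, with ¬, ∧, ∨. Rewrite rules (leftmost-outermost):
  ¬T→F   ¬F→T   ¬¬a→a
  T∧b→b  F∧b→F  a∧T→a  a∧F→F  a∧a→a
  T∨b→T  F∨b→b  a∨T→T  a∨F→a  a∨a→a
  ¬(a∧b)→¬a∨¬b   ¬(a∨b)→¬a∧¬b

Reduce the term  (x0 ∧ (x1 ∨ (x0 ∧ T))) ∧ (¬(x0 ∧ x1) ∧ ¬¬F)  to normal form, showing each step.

  start: (x0 ∧ (x1 ∨ (x0 ∧ T))) ∧ (¬(x0 ∧ x1) ∧ ¬¬F)
  step 1: (x0 ∧ (x1 ∨ x0)) ∧ (¬(x0 ∧ x1) ∧ ¬¬F)
  step 2: (x0 ∧ (x1 ∨ x0)) ∧ ((¬x0 ∨ ¬x1) ∧ ¬¬F)
  step 3: (x0 ∧ (x1 ∨ x0)) ∧ ((¬x0 ∨ ¬x1) ∧ F)
  step 4: (x0 ∧ (x1 ∨ x0)) ∧ F
  step 5: F

Answer: normal form = F  (in 5 steps)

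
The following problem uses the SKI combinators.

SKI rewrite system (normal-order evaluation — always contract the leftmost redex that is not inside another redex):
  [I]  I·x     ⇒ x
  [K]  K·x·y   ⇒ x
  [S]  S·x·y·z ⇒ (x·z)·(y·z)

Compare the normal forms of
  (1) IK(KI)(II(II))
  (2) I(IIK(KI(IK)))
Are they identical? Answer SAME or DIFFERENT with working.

Term A:
  start: IK(KI)(II(II))
  →1  K(KI)(II(II))
  →2  KI

Term B:
  start: I(IIK(KI(IK)))
  →1  IIK(KI(IK))
  →2  IK(KI(IK))
  →3  K(KI(IK))
  →4  KI

Answer: SAME — A ⇓ KI, B ⇓ KI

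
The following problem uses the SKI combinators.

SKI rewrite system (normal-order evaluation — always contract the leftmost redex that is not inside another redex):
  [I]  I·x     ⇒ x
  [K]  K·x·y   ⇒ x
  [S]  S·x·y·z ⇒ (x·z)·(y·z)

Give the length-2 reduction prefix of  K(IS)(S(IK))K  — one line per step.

  start: K(IS)(S(IK))K
  step 1: ISK
  step 2: SK

Answer: after 2 steps: SK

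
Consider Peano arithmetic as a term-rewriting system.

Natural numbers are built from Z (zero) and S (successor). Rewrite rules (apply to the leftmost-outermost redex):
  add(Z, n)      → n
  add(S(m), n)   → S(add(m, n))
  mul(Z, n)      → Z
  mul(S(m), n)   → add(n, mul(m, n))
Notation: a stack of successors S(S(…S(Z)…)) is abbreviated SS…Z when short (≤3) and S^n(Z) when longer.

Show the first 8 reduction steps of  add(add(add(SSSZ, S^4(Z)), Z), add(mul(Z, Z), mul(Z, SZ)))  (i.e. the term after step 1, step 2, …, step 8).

  start: add(add(add(SSSZ, S^4(Z)), Z), add(mul(Z, Z), mul(Z, SZ)))
  step 1: add(add(S(add(SSZ, S^4(Z))), Z), add(mul(Z, Z), mul(Z, SZ)))
  step 2: add(S(add(add(SSZ, S^4(Z)), Z)), add(mul(Z, Z), mul(Z, SZ)))
  step 3: S(add(add(add(SSZ, S^4(Z)), Z), add(mul(Z, Z), mul(Z, SZ))))
  step 4: S(add(add(S(add(SZ, S^4(Z))), Z), add(mul(Z, Z), mul(Z, SZ))))
  step 5: S(add(S(add(add(SZ, S^4(Z)), Z)), add(mul(Z, Z), mul(Z, SZ))))
  step 6: S(S(add(add(add(SZ, S^4(Z)), Z), add(mul(Z, Z), mul(Z, SZ)))))
  step 7: S(S(add(add(S(add(Z, S^4(Z))), Z), add(mul(Z, Z), mul(Z, SZ)))))
  step 8: S(S(add(S(add(add(Z, S^4(Z)), Z)), add(mul(Z, Z), mul(Z, SZ)))))

Answer: after 8 steps: S(S(add(S(add(add(Z, S^4(Z)), Z)), add(mul(Z, Z), mul(Z, SZ)))))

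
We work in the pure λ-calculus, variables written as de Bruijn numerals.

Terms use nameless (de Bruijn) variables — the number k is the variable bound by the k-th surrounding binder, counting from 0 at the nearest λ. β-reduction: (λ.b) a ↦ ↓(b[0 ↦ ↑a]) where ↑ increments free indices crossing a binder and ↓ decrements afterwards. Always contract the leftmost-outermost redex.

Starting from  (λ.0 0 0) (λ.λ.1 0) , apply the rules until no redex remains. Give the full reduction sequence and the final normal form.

Answer: normal form = λ.λ.1 0  (in 5 steps)

Working:
  start: (λ.0 0 0) (λ.λ.1 0)
  →1  (λ.λ.1 0) (λ.λ.1 0) (λ.λ.1 0)
  →2  (λ.(λ.λ.1 0) 0) (λ.λ.1 0)
  →3  (λ.λ.1 0) (λ.λ.1 0)
  →4  λ.(λ.λ.1 0) 0
  →5  λ.λ.1 0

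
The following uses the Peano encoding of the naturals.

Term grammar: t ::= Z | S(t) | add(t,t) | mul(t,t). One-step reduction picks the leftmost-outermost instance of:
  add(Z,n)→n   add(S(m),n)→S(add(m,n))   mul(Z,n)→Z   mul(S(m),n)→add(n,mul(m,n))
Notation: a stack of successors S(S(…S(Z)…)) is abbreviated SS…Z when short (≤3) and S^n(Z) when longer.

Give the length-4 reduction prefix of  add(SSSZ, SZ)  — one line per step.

  start: add(SSSZ, SZ)
  [1] S(add(SSZ, SZ))
  [2] S(S(add(SZ, SZ)))
  [3] S(S(S(add(Z, SZ))))
  [4] S^4(Z)

Answer: after 4 steps: S^4(Z)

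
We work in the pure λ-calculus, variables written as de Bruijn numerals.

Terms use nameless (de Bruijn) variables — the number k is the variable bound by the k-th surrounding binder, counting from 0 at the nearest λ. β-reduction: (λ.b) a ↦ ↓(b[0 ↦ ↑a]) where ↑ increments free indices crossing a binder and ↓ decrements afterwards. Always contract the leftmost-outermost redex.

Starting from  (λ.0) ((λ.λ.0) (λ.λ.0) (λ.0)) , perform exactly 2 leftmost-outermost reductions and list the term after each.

Answer: after 2 steps: (λ.0) (λ.0)

Reduction:
  start: (λ.0) ((λ.λ.0) (λ.λ.0) (λ.0))
  step 1: (λ.λ.0) (λ.λ.0) (λ.0)
  step 2: (λ.0) (λ.0)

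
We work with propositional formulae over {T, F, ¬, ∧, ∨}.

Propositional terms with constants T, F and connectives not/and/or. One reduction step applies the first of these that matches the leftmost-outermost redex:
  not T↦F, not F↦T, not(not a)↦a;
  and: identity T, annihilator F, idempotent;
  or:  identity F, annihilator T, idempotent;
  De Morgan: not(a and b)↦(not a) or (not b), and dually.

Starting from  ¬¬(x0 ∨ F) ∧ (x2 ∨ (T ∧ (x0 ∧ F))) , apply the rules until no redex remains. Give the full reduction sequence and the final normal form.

Answer: normal form = x0 ∧ x2  (in 5 steps)

Derivation:
  start: ¬¬(x0 ∨ F) ∧ (x2 ∨ (T ∧ (x0 ∧ F)))
  [1] (x0 ∨ F) ∧ (x2 ∨ (T ∧ (x0 ∧ F)))
  [2] x0 ∧ (x2 ∨ (T ∧ (x0 ∧ F)))
  [3] x0 ∧ (x2 ∨ (x0 ∧ F))
  [4] x0 ∧ (x2 ∨ F)
  [5] x0 ∧ x2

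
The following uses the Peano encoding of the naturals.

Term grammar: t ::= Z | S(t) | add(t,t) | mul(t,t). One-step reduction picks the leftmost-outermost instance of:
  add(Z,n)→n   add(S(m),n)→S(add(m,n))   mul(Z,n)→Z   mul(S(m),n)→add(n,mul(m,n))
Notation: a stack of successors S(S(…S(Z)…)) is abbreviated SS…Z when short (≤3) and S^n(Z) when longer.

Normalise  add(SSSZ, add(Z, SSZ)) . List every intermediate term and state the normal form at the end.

Answer: normal form = S^5(Z)  (in 5 steps)

Working:
  start: add(SSSZ, add(Z, SSZ))
  [1] S(add(SSZ, add(Z, SSZ)))
  [2] S(S(add(SZ, add(Z, SSZ))))
  [3] S(S(S(add(Z, add(Z, SSZ)))))
  [4] S(S(S(add(Z, SSZ))))
  [5] S^5(Z)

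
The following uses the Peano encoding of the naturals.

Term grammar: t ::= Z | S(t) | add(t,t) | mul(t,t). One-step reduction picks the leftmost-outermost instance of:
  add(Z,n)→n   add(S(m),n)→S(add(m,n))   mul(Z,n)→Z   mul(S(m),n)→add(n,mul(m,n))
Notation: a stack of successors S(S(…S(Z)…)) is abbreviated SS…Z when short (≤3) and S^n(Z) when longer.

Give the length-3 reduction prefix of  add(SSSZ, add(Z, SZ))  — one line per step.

  start: add(SSSZ, add(Z, SZ))
  →1  S(add(SSZ, add(Z, SZ)))
  →2  S(S(add(SZ, add(Z, SZ))))
  →3  S(S(S(add(Z, add(Z, SZ)))))

Answer: after 3 steps: S(S(S(add(Z, add(Z, SZ)))))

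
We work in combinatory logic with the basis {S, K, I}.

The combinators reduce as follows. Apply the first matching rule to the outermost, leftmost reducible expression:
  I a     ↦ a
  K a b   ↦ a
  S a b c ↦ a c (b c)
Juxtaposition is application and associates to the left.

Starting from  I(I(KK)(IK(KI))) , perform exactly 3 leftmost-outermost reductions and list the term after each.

Answer: after 3 steps: K

Derivation:
  start: I(I(KK)(IK(KI)))
  step 1: I(KK)(IK(KI))
  step 2: KK(IK(KI))
  step 3: K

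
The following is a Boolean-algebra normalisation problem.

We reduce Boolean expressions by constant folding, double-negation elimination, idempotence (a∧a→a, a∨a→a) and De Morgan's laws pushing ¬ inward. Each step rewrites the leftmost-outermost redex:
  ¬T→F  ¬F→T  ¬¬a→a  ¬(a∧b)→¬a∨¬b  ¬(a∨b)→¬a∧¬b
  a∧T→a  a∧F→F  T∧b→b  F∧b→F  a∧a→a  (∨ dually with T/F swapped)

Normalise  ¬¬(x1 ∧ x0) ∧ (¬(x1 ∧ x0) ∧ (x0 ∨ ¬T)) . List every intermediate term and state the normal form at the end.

Answer: normal form = (x1 ∧ x0) ∧ ((¬x1 ∨ ¬x0) ∧ x0)  (in 4 steps)

Reduction:
  start: ¬¬(x1 ∧ x0) ∧ (¬(x1 ∧ x0) ∧ (x0 ∨ ¬T))
  step 1: (x1 ∧ x0) ∧ (¬(x1 ∧ x0) ∧ (x0 ∨ ¬T))
  step 2: (x1 ∧ x0) ∧ ((¬x1 ∨ ¬x0) ∧ (x0 ∨ ¬T))
  step 3: (x1 ∧ x0) ∧ ((¬x1 ∨ ¬x0) ∧ (x0 ∨ F))
  step 4: (x1 ∧ x0) ∧ ((¬x1 ∨ ¬x0) ∧ x0)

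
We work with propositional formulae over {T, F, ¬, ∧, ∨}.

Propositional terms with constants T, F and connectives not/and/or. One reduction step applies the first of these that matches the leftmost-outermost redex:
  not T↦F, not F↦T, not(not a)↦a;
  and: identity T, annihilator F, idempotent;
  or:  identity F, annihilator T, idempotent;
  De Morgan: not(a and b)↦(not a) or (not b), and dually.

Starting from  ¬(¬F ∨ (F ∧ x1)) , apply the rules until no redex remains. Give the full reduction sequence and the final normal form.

Answer: normal form = F  (in 3 steps)

Working:
  start: ¬(¬F ∨ (F ∧ x1))
  →1  ¬¬F ∧ ¬(F ∧ x1)
  →2  F ∧ ¬(F ∧ x1)
  →3  F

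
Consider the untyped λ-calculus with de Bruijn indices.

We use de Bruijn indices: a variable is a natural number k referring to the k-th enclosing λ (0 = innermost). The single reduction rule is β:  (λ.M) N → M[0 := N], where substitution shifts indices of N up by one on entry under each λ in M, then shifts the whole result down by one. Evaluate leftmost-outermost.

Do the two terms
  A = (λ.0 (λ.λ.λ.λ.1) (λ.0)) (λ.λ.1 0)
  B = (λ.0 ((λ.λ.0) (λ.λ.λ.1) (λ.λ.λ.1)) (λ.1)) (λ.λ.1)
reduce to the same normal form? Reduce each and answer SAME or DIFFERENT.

Answer: SAME — A ⇓ λ.λ.λ.1, B ⇓ λ.λ.λ.1

Reduction:
Term A:
  start: (λ.0 (λ.λ.λ.λ.1) (λ.0)) (λ.λ.1 0)
  [1] (λ.λ.1 0) (λ.λ.λ.λ.1) (λ.0)
  [2] (λ.(λ.λ.λ.λ.1) 0) (λ.0)
  [3] (λ.λ.λ.λ.1) (λ.0)
  [4] λ.λ.λ.1

Term B:
  start: (λ.0 ((λ.λ.0) (λ.λ.λ.1) (λ.λ.λ.1)) (λ.1)) (λ.λ.1)
  [1] (λ.λ.1) ((λ.λ.0) (λ.λ.λ.1) (λ.λ.λ.1)) (λ.λ.λ.1)
  [2] (λ.(λ.λ.0) (λ.λ.λ.1) (λ.λ.λ.1)) (λ.λ.λ.1)
  [3] (λ.λ.0) (λ.λ.λ.1) (λ.λ.λ.1)
  [4] (λ.0) (λ.λ.λ.1)
  [5] λ.λ.λ.1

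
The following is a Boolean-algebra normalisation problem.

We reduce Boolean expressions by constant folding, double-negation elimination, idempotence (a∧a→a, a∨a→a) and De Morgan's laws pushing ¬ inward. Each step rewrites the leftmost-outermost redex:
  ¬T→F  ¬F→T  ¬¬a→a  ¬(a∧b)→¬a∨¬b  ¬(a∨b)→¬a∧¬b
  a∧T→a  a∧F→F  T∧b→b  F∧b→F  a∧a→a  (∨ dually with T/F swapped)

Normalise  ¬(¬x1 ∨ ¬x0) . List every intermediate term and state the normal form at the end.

  start: ¬(¬x1 ∨ ¬x0)
  [1] ¬¬x1 ∧ ¬¬x0
  [2] x1 ∧ ¬¬x0
  [3] x1 ∧ x0

Answer: normal form = x1 ∧ x0  (in 3 steps)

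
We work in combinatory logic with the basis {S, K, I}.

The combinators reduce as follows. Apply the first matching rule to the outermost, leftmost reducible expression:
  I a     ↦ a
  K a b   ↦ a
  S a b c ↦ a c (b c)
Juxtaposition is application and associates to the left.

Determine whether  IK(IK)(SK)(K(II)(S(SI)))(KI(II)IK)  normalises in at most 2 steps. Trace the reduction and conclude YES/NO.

Answer: NO — after 2 steps the term is IK(K(II)(S(SI)))(KI(II)IK), not yet normal

Derivation:
  start: IK(IK)(SK)(K(II)(S(SI)))(KI(II)IK)
  →1  K(IK)(SK)(K(II)(S(SI)))(KI(II)IK)
  →2  IK(K(II)(S(SI)))(KI(II)IK)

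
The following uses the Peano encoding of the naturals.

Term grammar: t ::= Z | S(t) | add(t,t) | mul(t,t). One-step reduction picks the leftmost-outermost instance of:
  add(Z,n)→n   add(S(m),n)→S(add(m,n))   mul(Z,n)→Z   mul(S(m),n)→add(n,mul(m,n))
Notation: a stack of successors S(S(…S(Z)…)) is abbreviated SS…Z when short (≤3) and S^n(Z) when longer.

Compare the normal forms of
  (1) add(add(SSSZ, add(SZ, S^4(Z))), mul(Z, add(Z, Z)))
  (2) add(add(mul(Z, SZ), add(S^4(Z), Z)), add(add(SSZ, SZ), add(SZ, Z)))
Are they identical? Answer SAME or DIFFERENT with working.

Term A:
  start: add(add(SSSZ, add(SZ, S^4(Z))), mul(Z, add(Z, Z)))
  step 1: add(S(add(SSZ, add(SZ, S^4(Z)))), mul(Z, add(Z, Z)))
  step 2: S(add(add(SSZ, add(SZ, S^4(Z))), mul(Z, add(Z, Z))))
  step 3: S(add(S(add(SZ, add(SZ, S^4(Z)))), mul(Z, add(Z, Z))))
  step 4: S(S(add(add(SZ, add(SZ, S^4(Z))), mul(Z, add(Z, Z)))))
  step 5: S(S(add(S(add(Z, add(SZ, S^4(Z)))), mul(Z, add(Z, Z)))))
  step 6: S(S(S(add(add(Z, add(SZ, S^4(Z))), mul(Z, add(Z, Z))))))
  step 7: S(S(S(add(add(SZ, S^4(Z)), mul(Z, add(Z, Z))))))
  step 8: S(S(S(add(S(add(Z, S^4(Z))), mul(Z, add(Z, Z))))))
  step 9: S(S(S(S(add(add(Z, S^4(Z)), mul(Z, add(Z, Z)))))))
  step 10: S(S(S(S(add(S^4(Z), mul(Z, add(Z, Z)))))))
  step 11: S(S(S(S(S(add(SSSZ, mul(Z, add(Z, Z))))))))
  step 12: S(S(S(S(S(S(add(SSZ, mul(Z, add(Z, Z)))))))))
  step 13: S(S(S(S(S(S(S(add(SZ, mul(Z, add(Z, Z))))))))))
  step 14: S(S(S(S(S(S(S(S(add(Z, mul(Z, add(Z, Z)))))))))))
  step 15: S(S(S(S(S(S(S(S(mul(Z, add(Z, Z))))))))))
  step 16: S^8(Z)

Term B:
  start: add(add(mul(Z, SZ), add(S^4(Z), Z)), add(add(SSZ, SZ), add(SZ, Z)))
  step 1: add(add(Z, add(S^4(Z), Z)), add(add(SSZ, SZ), add(SZ, Z)))
  step 2: add(add(S^4(Z), Z), add(add(SSZ, SZ), add(SZ, Z)))
  step 3: add(S(add(SSSZ, Z)), add(add(SSZ, SZ), add(SZ, Z)))
  step 4: S(add(add(SSSZ, Z), add(add(SSZ, SZ), add(SZ, Z))))
  step 5: S(add(S(add(SSZ, Z)), add(add(SSZ, SZ), add(SZ, Z))))
  step 6: S(S(add(add(SSZ, Z), add(add(SSZ, SZ), add(SZ, Z)))))
  step 7: S(S(add(S(add(SZ, Z)), add(add(SSZ, SZ), add(SZ, Z)))))
  step 8: S(S(S(add(add(SZ, Z), add(add(SSZ, SZ), add(SZ, Z))))))
  step 9: S(S(S(add(S(add(Z, Z)), add(add(SSZ, SZ), add(SZ, Z))))))
  step 10: S(S(S(S(add(add(Z, Z), add(add(SSZ, SZ), add(SZ, Z)))))))
  step 11: S(S(S(S(add(Z, add(add(SSZ, SZ), add(SZ, Z)))))))
  step 12: S(S(S(S(add(add(SSZ, SZ), add(SZ, Z))))))
  step 13: S(S(S(S(add(S(add(SZ, SZ)), add(SZ, Z))))))
  step 14: S(S(S(S(S(add(add(SZ, SZ), add(SZ, Z)))))))
  step 15: S(S(S(S(S(add(S(add(Z, SZ)), add(SZ, Z)))))))
  step 16: S(S(S(S(S(S(add(add(Z, SZ), add(SZ, Z))))))))
  step 17: S(S(S(S(S(S(add(SZ, add(SZ, Z))))))))
  step 18: S(S(S(S(S(S(S(add(Z, add(SZ, Z)))))))))
  step 19: S(S(S(S(S(S(S(add(SZ, Z))))))))
  step 20: S(S(S(S(S(S(S(S(add(Z, Z)))))))))
  step 21: S^8(Z)

Answer: SAME — A ⇓ S^8(Z), B ⇓ S^8(Z)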